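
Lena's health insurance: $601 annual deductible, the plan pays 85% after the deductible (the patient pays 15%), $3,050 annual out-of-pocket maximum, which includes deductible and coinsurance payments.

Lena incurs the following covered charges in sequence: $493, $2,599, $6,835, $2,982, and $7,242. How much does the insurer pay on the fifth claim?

Claim 1 — $493: fully absorbed by the deductible. Patient owes $493 (running OOP $493). Plan pays $493 − $493 = $0.
Claim 2 — $2,599: deductible takes $108, $2,491 remains; coinsurance $2,491 × 15% = $373.65. Patient pays $481.65; OOP now $974.65. Plan pays $2,599 − $481.65 = $2,117.35.
Claim 3 — $6,835: 15% coinsurance on $6,835 = $1,025.25. Cost to patient: $1,025.25. OOP to date $1,999.90. Plan pays $6,835 − $1,025.25 = $5,809.75.
Claim 4 — $2,982: deductible met; 15% of $2,982 = $447.30. Patient owes $447.30 (running OOP $2,447.20). Plan pays $2,982 − $447.30 = $2,534.70.
Claim 5 — $7,242: deductible already satisfied, so patient's share is 15% × $7,242 = $1,086.30. Adding that to $2,447.20 gives $3,533.50, past the $3,050 cap; patient pays only $3,050 − $2,447.20 = $602.80. Plan pays $7,242 − $602.80 = $6,639.20.

$6,639.20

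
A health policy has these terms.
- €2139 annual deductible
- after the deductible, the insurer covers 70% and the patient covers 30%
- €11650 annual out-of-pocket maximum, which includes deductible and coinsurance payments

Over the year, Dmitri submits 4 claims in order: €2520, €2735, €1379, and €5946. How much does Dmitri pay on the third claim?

€413.70

Claim 1 — €2520: €2139 to deductible, leaving €381; 30% of €381 = €114.30. Patient pays €2253.30; OOP now €2253.30.
Claim 2 — €2735: deductible already satisfied, so patient's share is 30% × €2735 = €820.50. Patient owes €820.50 (running OOP €3073.80).
Claim 3 — €1379: deductible met; 30% of €1379 = €413.70. Cost to patient: €413.70. OOP to date €3487.50.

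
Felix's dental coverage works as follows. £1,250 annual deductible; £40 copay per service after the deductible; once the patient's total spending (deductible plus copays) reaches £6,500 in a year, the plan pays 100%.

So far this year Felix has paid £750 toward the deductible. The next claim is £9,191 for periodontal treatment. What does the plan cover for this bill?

£8,651

Remaining deductible: £1,250 − £750 = £500.
After the £500 deductible portion, £9,191 − £500 = £8,691 is subject to the copay.
Copay on this service: £40.
Patient responsibility before any cap: £500 + £40 = £540.
Cumulative spending £750 + £540 = £1,290 stays under the £6,500 maximum.
The plan picks up £9,191 − £540 = £8,651.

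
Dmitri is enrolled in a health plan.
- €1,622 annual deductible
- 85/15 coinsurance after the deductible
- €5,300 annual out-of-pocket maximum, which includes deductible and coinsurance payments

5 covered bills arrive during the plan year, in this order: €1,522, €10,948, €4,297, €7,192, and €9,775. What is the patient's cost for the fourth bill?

Bill 1, €1,522: fully absorbed by the deductible. Patient owes €1,522 (running OOP €1,522).
Bill 2, €10,948: €100 to deductible, leaving €10,848; patient's 15% is €1,627.20. Cost to patient: €1,727.20. OOP to date €3,249.20.
Bill 3, €4,297: deductible met; 15% of €4,297 = €644.55. Patient owes €644.55 (running OOP €3,893.75).
Bill 4, €7,192: deductible met; 15% of €7,192 = €1,078.80. Patient owes €1,078.80 (running OOP €4,972.55).

€1,078.80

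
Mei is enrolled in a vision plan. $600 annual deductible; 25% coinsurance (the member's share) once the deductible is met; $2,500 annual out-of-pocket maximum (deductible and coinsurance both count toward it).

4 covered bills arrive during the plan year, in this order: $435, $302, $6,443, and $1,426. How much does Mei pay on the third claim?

#1 ($435): fully absorbed by the deductible. Member owes $435 (running OOP $435).
#2 ($302): $165 finishes the deductible; $137 goes to coinsurance; member's 25% is $34.25. Cost to member: $199.25. OOP to date $634.25.
#3 ($6,443): deductible already satisfied, so member's share is 25% × $6,443 = $1,610.75. Member pays $1,610.75; OOP now $2,245.

$1,610.75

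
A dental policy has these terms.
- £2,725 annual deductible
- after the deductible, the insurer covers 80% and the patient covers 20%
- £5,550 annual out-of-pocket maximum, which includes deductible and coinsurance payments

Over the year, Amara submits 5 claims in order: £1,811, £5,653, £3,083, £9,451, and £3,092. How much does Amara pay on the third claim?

£616.60

Claim 1 (£1,811): fully absorbed by the deductible. Patient pays £1,811; OOP now £1,811.
Claim 2 (£5,653): £914 finishes the deductible; £4,739 goes to coinsurance; patient's 20% is £947.80. Cost to patient: £1,861.80. OOP to date £3,672.80.
Claim 3 (£3,083): deductible already satisfied, so patient's share is 20% × £3,083 = £616.60. Patient pays £616.60; OOP now £4,289.40.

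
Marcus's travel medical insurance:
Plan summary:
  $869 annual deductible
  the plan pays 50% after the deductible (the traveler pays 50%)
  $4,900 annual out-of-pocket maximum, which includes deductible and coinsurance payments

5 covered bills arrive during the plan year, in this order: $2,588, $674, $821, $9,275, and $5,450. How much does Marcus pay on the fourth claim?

$2,424

Claim 1 ($2,588): $869 finishes the deductible; $1,719 goes to coinsurance; 50% of $1,719 = $859.50. Traveler owes $1,728.50 (running OOP $1,728.50).
Claim 2 ($674): 50% coinsurance on $674 = $337. Traveler pays $337; OOP now $2,065.50.
Claim 3 ($821): deductible already satisfied, so traveler's share is 50% × $821 = $410.50. Traveler pays $410.50; OOP now $2,476.
Claim 4 ($9,275): deductible already satisfied, so traveler's share is 50% × $9,275 = $4,637.50. OOP would hit $7,113.50 > $4,900, so the cap limits the traveler to $4,900 − $2,476 = $2,424.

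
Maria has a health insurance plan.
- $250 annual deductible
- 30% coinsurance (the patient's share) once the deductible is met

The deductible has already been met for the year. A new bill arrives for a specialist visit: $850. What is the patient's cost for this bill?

With the deductible met, the entire $850 is subject to coinsurance.
Coinsurance: $850 × 30% = $255.

$255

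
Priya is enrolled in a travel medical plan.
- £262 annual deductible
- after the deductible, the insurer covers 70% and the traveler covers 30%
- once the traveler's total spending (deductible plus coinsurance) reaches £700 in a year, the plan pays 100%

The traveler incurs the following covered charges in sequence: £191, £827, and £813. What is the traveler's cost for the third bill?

Bill 1, £191: fully absorbed by the deductible. Traveler pays £191; OOP now £191.
Bill 2, £827: deductible takes £71, £756 remains; 30% of £756 = £226.80. Traveler pays £297.80; OOP now £488.80.
Bill 3, £813: 30% coinsurance on £813 = £243.90. Adding that to £488.80 gives £732.70, past the £700 cap; traveler pays only £700 − £488.80 = £211.20.

£211.20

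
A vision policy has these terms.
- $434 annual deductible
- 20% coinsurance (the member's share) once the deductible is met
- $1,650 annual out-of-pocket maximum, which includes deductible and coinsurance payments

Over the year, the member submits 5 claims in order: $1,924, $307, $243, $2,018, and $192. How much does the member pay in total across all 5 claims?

$1,284

#1 ($1,924): $434 to deductible, leaving $1,490; coinsurance $1,490 × 20% = $298. Member owes $732 (running OOP $732).
#2 ($307): 20% coinsurance on $307 = $61.40. Cost to member: $61.40. OOP to date $793.40.
#3 ($243): deductible already satisfied, so member's share is 20% × $243 = $48.60. Cost to member: $48.60. OOP to date $842.
#4 ($2,018): 20% coinsurance on $2,018 = $403.60. Member pays $403.60; OOP now $1,245.60.
#5 ($192): deductible met; 20% of $192 = $38.40. Cost to member: $38.40. OOP to date $1,284.
Summing the member's payments: $732 + $61.40 + $48.60 + $403.60 + $38.40 = $1,284.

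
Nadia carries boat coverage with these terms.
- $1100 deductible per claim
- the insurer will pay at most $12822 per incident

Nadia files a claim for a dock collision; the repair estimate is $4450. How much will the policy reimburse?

$3350

Subtract the deductible: $4450 − $1100 = $3350.
$3350 is within the $12822 limit, so the insurer pays $3350.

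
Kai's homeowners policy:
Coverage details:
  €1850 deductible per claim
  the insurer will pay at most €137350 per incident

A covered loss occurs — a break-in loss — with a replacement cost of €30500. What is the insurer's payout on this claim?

Less the €1850 deductible: €30500 − €1850 = €28650.
€28650 is within the €137350 limit, so the insurer pays €28650.

€28650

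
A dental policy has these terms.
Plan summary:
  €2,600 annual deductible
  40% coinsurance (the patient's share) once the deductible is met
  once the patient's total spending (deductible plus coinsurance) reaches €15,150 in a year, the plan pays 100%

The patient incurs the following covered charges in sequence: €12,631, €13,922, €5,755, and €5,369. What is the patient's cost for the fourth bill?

€666.80

Claim 1 (€12,631): €2,600 finishes the deductible; €10,031 goes to coinsurance; 40% of €10,031 = €4,012.40. Patient pays €6,612.40; OOP now €6,612.40.
Claim 2 (€13,922): deductible met; 40% of €13,922 = €5,568.80. Patient owes €5,568.80 (running OOP €12,181.20).
Claim 3 (€5,755): deductible already satisfied, so patient's share is 40% × €5,755 = €2,302. Patient pays €2,302; OOP now €14,483.20.
Claim 4 (€5,369): deductible met; 40% of €5,369 = €2,147.60. OOP would hit €16,630.80 > €15,150, so the cap limits the patient to €15,150 − €14,483.20 = €666.80.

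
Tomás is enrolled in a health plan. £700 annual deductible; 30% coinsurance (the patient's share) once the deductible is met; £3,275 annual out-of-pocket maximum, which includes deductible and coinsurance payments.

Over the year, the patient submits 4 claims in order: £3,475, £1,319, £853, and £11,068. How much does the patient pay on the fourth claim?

#1 (£3,475): £700 finishes the deductible; £2,775 goes to coinsurance; 30% of £2,775 = £832.50. Patient pays £1,532.50; OOP now £1,532.50.
#2 (£1,319): deductible met; 30% of £1,319 = £395.70. Patient pays £395.70; OOP now £1,928.20.
#3 (£853): deductible met; 30% of £853 = £255.90. Patient owes £255.90 (running OOP £2,184.10).
#4 (£11,068): 30% coinsurance on £11,068 = £3,320.40. That would push OOP to £5,504.50, over the £3,275 cap, so patient pays £3,275 − £2,184.10 = £1,090.90.

£1,090.90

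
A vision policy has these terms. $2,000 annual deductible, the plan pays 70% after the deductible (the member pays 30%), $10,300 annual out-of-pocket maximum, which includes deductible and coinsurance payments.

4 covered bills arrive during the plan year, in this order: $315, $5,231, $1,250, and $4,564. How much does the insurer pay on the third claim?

$875

#1 ($315): all of it applies to the deductible. Member owes $315 (running OOP $315). Insurer: $315 − $315 = $0.
#2 ($5,231): $1,685 finishes the deductible; $3,546 goes to coinsurance; 30% of $3,546 = $1,063.80. Member owes $2,748.80 (running OOP $3,063.80). Plan pays $5,231 − $2,748.80 = $2,482.20.
#3 ($1,250): 30% coinsurance on $1,250 = $375. Member pays $375; OOP now $3,438.80. Insurer: $1,250 − $375 = $875.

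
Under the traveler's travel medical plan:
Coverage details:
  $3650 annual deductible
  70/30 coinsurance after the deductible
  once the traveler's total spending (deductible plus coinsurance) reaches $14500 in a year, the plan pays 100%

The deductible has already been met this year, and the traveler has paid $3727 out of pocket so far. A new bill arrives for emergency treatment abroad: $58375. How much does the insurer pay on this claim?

$47602

The deductible is already satisfied, so the full bill goes to coinsurance.
Traveler's 30% share of $58375 is $17512.50.
Year-to-date out-of-pocket would reach $3727 + $17512.50 = $21239.50, above the $14500 maximum, so the traveler pays only $14500 − $3727 = $10773.
The insurer covers the remainder: $58375 − $10773 = $47602.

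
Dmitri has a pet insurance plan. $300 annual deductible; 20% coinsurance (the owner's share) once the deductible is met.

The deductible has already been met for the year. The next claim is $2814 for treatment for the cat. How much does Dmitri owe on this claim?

The deductible is already satisfied, so the full bill goes to coinsurance.
20% of $2814 = $562.80 falls to the owner.

$562.80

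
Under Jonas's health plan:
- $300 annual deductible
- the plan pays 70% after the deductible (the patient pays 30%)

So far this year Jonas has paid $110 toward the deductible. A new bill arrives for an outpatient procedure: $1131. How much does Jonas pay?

$472.30

$110 of the $300 deductible is already met, leaving $190.
After the $190 deductible portion, $1131 − $190 = $941 is subject to coinsurance.
Patient's 30% share of $941 is $282.30.
So the patient owes $190 + $282.30 = $472.30.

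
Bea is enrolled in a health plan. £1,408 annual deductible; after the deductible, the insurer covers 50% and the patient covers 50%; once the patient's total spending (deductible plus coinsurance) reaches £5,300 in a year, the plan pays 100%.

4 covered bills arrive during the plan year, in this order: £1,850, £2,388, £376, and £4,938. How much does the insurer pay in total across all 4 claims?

£4,252

Claim 1 — £1,850: £1,408 to deductible, leaving £442; coinsurance £442 × 50% = £221. Patient owes £1,629 (running OOP £1,629). Plan pays £1,850 − £1,629 = £221.
Claim 2 — £2,388: deductible already satisfied, so patient's share is 50% × £2,388 = £1,194. Cost to patient: £1,194. OOP to date £2,823. Insurer: £2,388 − £1,194 = £1,194.
Claim 3 — £376: deductible met; 50% of £376 = £188. Cost to patient: £188. OOP to date £3,011. Insurer: £376 − £188 = £188.
Claim 4 — £4,938: deductible met; 50% of £4,938 = £2,469. That would push OOP to £5,480, over the £5,300 cap, so patient pays £5,300 − £3,011 = £2,289. Insurer: £4,938 − £2,289 = £2,649.
Insurer total = bills − patient's total = £9,552 − £5,300 = £4,252.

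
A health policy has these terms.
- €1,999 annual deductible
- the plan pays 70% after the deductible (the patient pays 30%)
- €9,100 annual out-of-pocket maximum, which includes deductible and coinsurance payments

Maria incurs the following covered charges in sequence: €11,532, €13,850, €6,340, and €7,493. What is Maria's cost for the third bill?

Claim 1 (€11,532): €1,999 finishes the deductible; €9,533 goes to coinsurance; coinsurance €9,533 × 30% = €2,859.90. Patient pays €4,858.90; OOP now €4,858.90.
Claim 2 (€13,850): 30% coinsurance on €13,850 = €4,155. Patient owes €4,155 (running OOP €9,013.90).
Claim 3 (€6,340): deductible already satisfied, so patient's share is 30% × €6,340 = €1,902. That would push OOP to €10,915.90, over the €9,100 cap, so patient pays €9,100 − €9,013.90 = €86.10.

€86.10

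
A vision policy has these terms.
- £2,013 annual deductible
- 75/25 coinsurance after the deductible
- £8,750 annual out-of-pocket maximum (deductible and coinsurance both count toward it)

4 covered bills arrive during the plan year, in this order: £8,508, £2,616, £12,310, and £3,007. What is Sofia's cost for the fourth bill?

#1 (£8,508): £2,013 finishes the deductible; £6,495 goes to coinsurance; coinsurance £6,495 × 25% = £1,623.75. Member owes £3,636.75 (running OOP £3,636.75).
#2 (£2,616): deductible already satisfied, so member's share is 25% × £2,616 = £654. Cost to member: £654. OOP to date £4,290.75.
#3 (£12,310): 25% coinsurance on £12,310 = £3,077.50. Member owes £3,077.50 (running OOP £7,368.25).
#4 (£3,007): deductible met; 25% of £3,007 = £751.75. Cost to member: £751.75. OOP to date £8,120.

£751.75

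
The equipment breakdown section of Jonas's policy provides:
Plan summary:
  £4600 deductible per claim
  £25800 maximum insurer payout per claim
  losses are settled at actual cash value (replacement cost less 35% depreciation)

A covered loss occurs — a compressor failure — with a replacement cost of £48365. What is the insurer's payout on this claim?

Depreciate 35%: the covered value is £48365 × 0.65 = £31437.25.
Less the £4600 deductible: £31437.25 − £4600 = £26837.25.
Since £26837.25 > £25800, the payout is capped at £25800.

£25800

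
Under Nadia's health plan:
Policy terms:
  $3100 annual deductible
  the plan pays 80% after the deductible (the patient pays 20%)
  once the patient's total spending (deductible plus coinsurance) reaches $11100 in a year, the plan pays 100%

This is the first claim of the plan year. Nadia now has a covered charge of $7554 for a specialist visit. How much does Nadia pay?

The full $3100 deductible is still open; $3100 of this bill applies to it.
The remaining $4454 (= $7554 − $3100) moves to coinsurance.
Patient's 20% share of $4454 is $890.80.
Patient responsibility before any cap: $3100 + $890.80 = $3990.80.
Year-to-date out-of-pocket becomes $0 + $3990.80 = $3990.80, still under the $11100 maximum, so no cap applies.

$3990.80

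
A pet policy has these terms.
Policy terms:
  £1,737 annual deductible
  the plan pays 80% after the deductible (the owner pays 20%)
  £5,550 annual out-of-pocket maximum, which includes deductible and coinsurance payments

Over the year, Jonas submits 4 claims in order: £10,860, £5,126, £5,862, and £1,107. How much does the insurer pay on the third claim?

£4,898.80

Claim 1 — £10,860: £1,737 finishes the deductible; £9,123 goes to coinsurance; coinsurance £9,123 × 20% = £1,824.60. Owner pays £3,561.60; OOP now £3,561.60. Insurer: £10,860 − £3,561.60 = £7,298.40.
Claim 2 — £5,126: deductible met; 20% of £5,126 = £1,025.20. Owner owes £1,025.20 (running OOP £4,586.80). Insurer: £5,126 − £1,025.20 = £4,100.80.
Claim 3 — £5,862: deductible met; 20% of £5,862 = £1,172.40. That would push OOP to £5,759.20, over the £5,550 cap, so owner pays £5,550 − £4,586.80 = £963.20. Plan pays £5,862 − £963.20 = £4,898.80.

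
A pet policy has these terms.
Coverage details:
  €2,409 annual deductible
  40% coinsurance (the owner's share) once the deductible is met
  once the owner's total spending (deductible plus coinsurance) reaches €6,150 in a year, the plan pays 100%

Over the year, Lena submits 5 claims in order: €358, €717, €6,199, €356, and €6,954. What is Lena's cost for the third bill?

#1 (€358): fully absorbed by the deductible. Owner owes €358 (running OOP €358).
#2 (€717): fully absorbed by the deductible. Cost to owner: €717. OOP to date €1,075.
#3 (€6,199): €1,334 to deductible, leaving €4,865; owner's 40% is €1,946. Owner pays €3,280; OOP now €4,355.

€3,280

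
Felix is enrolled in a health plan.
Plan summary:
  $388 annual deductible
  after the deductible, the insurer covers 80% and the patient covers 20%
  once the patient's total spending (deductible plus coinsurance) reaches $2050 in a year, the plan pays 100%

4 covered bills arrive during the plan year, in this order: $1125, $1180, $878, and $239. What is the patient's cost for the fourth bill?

$47.80

Claim 1 ($1125): $388 finishes the deductible; $737 goes to coinsurance; patient's 20% is $147.40. Patient owes $535.40 (running OOP $535.40).
Claim 2 ($1180): deductible met; 20% of $1180 = $236. Patient pays $236; OOP now $771.40.
Claim 3 ($878): deductible already satisfied, so patient's share is 20% × $878 = $175.60. Patient owes $175.60 (running OOP $947).
Claim 4 ($239): deductible met; 20% of $239 = $47.80. Cost to patient: $47.80. OOP to date $994.80.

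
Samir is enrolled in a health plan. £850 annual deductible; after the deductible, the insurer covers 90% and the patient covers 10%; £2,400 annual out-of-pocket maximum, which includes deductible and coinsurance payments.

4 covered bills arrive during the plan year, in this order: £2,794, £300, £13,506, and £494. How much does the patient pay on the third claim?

£1,325.60

Bill 1, £2,794: deductible takes £850, £1,944 remains; 10% of £1,944 = £194.40. Cost to patient: £1,044.40. OOP to date £1,044.40.
Bill 2, £300: 10% coinsurance on £300 = £30. Patient owes £30 (running OOP £1,074.40).
Bill 3, £13,506: 10% coinsurance on £13,506 = £1,350.60. Adding that to £1,074.40 gives £2,425, past the £2,400 cap; patient pays only £2,400 − £1,074.40 = £1,325.60.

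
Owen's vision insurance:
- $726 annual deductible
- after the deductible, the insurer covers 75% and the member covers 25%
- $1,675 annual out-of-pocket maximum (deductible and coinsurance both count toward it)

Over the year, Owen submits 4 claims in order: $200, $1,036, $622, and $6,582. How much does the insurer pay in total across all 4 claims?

Claim 1 — $200: fully absorbed by the deductible. Cost to member: $200. OOP to date $200. Insurer: $200 − $200 = $0.
Claim 2 — $1,036: deductible takes $526, $510 remains; 25% of $510 = $127.50. Member pays $653.50; OOP now $853.50. Insurer: $1,036 − $653.50 = $382.50.
Claim 3 — $622: deductible met; 25% of $622 = $155.50. Member owes $155.50 (running OOP $1,009). Insurer: $622 − $155.50 = $466.50.
Claim 4 — $6,582: deductible already satisfied, so member's share is 25% × $6,582 = $1,645.50. That would push OOP to $2,654.50, over the $1,675 cap, so member pays $1,675 − $1,009 = $666. Insurer: $6,582 − $666 = $5,916.
Insurer total = bills − member's total = $8,440 − $1,675 = $6,765.

$6,765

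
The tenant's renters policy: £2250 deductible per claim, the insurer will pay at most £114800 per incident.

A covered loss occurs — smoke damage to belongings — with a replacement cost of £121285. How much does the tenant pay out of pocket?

Subtract the deductible: £121285 − £2250 = £119035.
The £114800 per-incident cap binds; insurer pays £114800.
The tenant bears the rest of the original loss: £121285 − £114800 = £6485.

£6485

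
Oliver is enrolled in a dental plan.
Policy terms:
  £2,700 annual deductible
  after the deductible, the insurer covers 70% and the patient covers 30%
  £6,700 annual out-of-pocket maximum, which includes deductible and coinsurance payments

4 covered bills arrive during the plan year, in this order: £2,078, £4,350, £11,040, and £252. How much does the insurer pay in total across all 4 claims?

#1 (£2,078): entire amount goes to the deductible. Patient pays £2,078; OOP now £2,078. Insurer: £2,078 − £2,078 = £0.
#2 (£4,350): £622 to deductible, leaving £3,728; coinsurance £3,728 × 30% = £1,118.40. Patient pays £1,740.40; OOP now £3,818.40. Insurer: £4,350 − £1,740.40 = £2,609.60.
#3 (£11,040): 30% coinsurance on £11,040 = £3,312. That would push OOP to £7,130.40, over the £6,700 cap, so patient pays £6,700 − £3,818.40 = £2,881.60. Insurer: £11,040 − £2,881.60 = £8,158.40.
#4 (£252): 30% coinsurance on £252 = £75.60. That would push OOP to £6,775.60, over the £6,700 cap, so patient pays £6,700 − £6,700 = £0. Plan pays £252 − £0 = £252.
Insurer total = bills − patient's total = £17,720 − £6,700 = £11,020.

£11,020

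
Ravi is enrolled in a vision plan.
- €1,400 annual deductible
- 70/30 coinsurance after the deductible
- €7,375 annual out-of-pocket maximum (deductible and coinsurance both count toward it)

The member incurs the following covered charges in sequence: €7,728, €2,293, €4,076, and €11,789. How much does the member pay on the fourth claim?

Claim 1 (€7,728): €1,400 finishes the deductible; €6,328 goes to coinsurance; 30% of €6,328 = €1,898.40. Cost to member: €3,298.40. OOP to date €3,298.40.
Claim 2 (€2,293): 30% coinsurance on €2,293 = €687.90. Member pays €687.90; OOP now €3,986.30.
Claim 3 (€4,076): 30% coinsurance on €4,076 = €1,222.80. Cost to member: €1,222.80. OOP to date €5,209.10.
Claim 4 (€11,789): 30% coinsurance on €11,789 = €3,536.70. Adding that to €5,209.10 gives €8,745.80, past the €7,375 cap; member pays only €7,375 − €5,209.10 = €2,165.90.

€2,165.90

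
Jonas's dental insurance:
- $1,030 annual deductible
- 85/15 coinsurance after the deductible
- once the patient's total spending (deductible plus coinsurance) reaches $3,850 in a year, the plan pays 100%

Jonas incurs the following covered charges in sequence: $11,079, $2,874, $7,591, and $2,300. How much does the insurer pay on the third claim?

Claim 1 ($11,079): deductible takes $1,030, $10,049 remains; 15% of $10,049 = $1,507.35. Patient pays $2,537.35; OOP now $2,537.35. Plan pays $11,079 − $2,537.35 = $8,541.65.
Claim 2 ($2,874): deductible already satisfied, so patient's share is 15% × $2,874 = $431.10. Patient pays $431.10; OOP now $2,968.45. Plan pays $2,874 − $431.10 = $2,442.90.
Claim 3 ($7,591): deductible already satisfied, so patient's share is 15% × $7,591 = $1,138.65. OOP would hit $4,107.10 > $3,850, so the cap limits the patient to $3,850 − $2,968.45 = $881.55. Insurer: $7,591 − $881.55 = $6,709.45.

$6,709.45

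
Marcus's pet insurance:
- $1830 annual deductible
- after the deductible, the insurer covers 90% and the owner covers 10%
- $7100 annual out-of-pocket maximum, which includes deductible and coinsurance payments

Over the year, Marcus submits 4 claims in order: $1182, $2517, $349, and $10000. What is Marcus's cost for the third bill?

Claim 1 — $1182: fully absorbed by the deductible. Cost to owner: $1182. OOP to date $1182.
Claim 2 — $2517: deductible takes $648, $1869 remains; coinsurance $1869 × 10% = $186.90. Owner pays $834.90; OOP now $2016.90.
Claim 3 — $349: deductible already satisfied, so owner's share is 10% × $349 = $34.90. Owner pays $34.90; OOP now $2051.80.

$34.90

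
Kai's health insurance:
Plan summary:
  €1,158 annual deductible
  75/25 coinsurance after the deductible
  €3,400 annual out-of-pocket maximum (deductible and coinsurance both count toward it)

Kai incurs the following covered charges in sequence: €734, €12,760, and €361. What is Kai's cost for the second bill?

Claim 1 — €734: all of it applies to the deductible. Cost to patient: €734. OOP to date €734.
Claim 2 — €12,760: deductible takes €424, €12,336 remains; patient's 25% is €3,084. Deductible plus coinsurance: €424 + €3,084 = €3,508. Adding that to €734 gives €4,242, past the €3,400 cap; patient pays only €3,400 − €734 = €2,666.

€2,666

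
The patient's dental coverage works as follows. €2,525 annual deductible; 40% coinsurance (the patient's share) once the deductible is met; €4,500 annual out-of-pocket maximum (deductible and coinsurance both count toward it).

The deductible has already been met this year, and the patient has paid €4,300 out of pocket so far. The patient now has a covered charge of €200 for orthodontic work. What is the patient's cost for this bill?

€80

The deductible is already satisfied, so the full bill goes to coinsurance.
40% of €200 = €80 falls to the patient.
Total out-of-pocket so far would be €4,300 + €80 = €4,380, below the €4,500 cap — no reduction.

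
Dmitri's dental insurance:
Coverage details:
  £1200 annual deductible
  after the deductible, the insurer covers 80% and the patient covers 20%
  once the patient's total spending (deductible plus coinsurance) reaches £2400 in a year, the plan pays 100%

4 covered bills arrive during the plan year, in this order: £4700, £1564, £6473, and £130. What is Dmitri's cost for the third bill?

£187.20

#1 (£4700): deductible takes £1200, £3500 remains; 20% of £3500 = £700. Patient pays £1900; OOP now £1900.
#2 (£1564): deductible met; 20% of £1564 = £312.80. Patient owes £312.80 (running OOP £2212.80).
#3 (£6473): 20% coinsurance on £6473 = £1294.60. Adding that to £2212.80 gives £3507.40, past the £2400 cap; patient pays only £2400 − £2212.80 = £187.20.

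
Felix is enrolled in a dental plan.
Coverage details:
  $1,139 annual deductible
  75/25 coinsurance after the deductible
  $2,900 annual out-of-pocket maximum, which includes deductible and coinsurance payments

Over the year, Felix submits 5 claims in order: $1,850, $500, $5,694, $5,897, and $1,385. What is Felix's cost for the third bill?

Claim 1 — $1,850: deductible takes $1,139, $711 remains; 25% of $711 = $177.75. Patient pays $1,316.75; OOP now $1,316.75.
Claim 2 — $500: 25% coinsurance on $500 = $125. Cost to patient: $125. OOP to date $1,441.75.
Claim 3 — $5,694: deductible met; 25% of $5,694 = $1,423.50. Patient pays $1,423.50; OOP now $2,865.25.

$1,423.50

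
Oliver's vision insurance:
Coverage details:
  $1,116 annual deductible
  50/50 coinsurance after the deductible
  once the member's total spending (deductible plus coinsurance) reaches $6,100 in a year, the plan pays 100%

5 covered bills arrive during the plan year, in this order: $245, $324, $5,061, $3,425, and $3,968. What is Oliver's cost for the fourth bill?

Bill 1, $245: all of it applies to the deductible. Member owes $245 (running OOP $245).
Bill 2, $324: entire amount goes to the deductible. Member owes $324 (running OOP $569).
Bill 3, $5,061: deductible takes $547, $4,514 remains; 50% of $4,514 = $2,257. Member owes $2,804 (running OOP $3,373).
Bill 4, $3,425: 50% coinsurance on $3,425 = $1,712.50. Member owes $1,712.50 (running OOP $5,085.50).

$1,712.50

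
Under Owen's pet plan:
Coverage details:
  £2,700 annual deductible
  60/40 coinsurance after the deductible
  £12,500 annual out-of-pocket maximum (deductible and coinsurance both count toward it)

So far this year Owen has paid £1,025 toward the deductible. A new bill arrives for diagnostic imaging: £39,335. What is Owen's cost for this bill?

£1,025 of the £2,700 deductible is already met, leaving £1,675.
The remaining £37,660 (= £39,335 − £1,675) moves to coinsurance.
40% of £37,660 = £15,064 falls to the owner.
That puts the owner's cost at £1,675 + £15,064 = £16,739 before any cap.
Year-to-date out-of-pocket would reach £1,025 + £16,739 = £17,764, above the £12,500 maximum, so the owner pays only £12,500 − £1,025 = £11,475.

£11,475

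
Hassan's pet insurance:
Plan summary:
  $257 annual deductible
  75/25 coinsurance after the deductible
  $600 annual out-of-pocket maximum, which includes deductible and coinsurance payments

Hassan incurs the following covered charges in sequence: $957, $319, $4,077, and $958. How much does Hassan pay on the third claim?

Bill 1, $957: $257 to deductible, leaving $700; coinsurance $700 × 25% = $175. Owner pays $432; OOP now $432.
Bill 2, $319: deductible already satisfied, so owner's share is 25% × $319 = $79.75. Owner owes $79.75 (running OOP $511.75).
Bill 3, $4,077: deductible met; 25% of $4,077 = $1,019.25. OOP would hit $1,531 > $600, so the cap limits the owner to $600 − $511.75 = $88.25.

$88.25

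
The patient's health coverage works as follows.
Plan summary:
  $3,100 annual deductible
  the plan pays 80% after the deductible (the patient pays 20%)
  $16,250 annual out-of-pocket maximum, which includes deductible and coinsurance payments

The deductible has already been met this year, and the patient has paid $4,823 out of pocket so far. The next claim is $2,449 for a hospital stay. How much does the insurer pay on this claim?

With the deductible met, the entire $2,449 is subject to coinsurance.
Patient's 20% share of $2,449 is $489.80.
Year-to-date out-of-pocket becomes $4,823 + $489.80 = $5,312.80, still under the $16,250 maximum, so no cap applies.
Insurer pays the balance: $2,449 − $489.80 = $1,959.20.

$1,959.20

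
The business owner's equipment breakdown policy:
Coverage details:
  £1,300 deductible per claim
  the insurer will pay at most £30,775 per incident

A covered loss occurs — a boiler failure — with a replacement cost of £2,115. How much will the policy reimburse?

£815

Less the £1,300 deductible: £2,115 − £1,300 = £815.
That's under the £30,775 cap, so the insurer reimburses the full £815.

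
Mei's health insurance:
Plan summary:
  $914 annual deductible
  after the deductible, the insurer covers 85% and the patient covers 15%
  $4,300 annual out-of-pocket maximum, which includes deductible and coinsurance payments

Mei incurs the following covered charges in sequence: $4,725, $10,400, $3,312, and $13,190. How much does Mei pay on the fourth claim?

Claim 1 — $4,725: $914 to deductible, leaving $3,811; patient's 15% is $571.65. Cost to patient: $1,485.65. OOP to date $1,485.65.
Claim 2 — $10,400: deductible met; 15% of $10,400 = $1,560. Patient owes $1,560 (running OOP $3,045.65).
Claim 3 — $3,312: deductible met; 15% of $3,312 = $496.80. Cost to patient: $496.80. OOP to date $3,542.45.
Claim 4 — $13,190: 15% coinsurance on $13,190 = $1,978.50. OOP would hit $5,520.95 > $4,300, so the cap limits the patient to $4,300 − $3,542.45 = $757.55.

$757.55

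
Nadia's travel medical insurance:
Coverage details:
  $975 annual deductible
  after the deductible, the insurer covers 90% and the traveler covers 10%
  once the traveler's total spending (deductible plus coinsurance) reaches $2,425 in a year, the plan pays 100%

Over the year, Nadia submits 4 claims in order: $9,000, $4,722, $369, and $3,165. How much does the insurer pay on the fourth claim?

$3,026.60

#1 ($9,000): $975 to deductible, leaving $8,025; 10% of $8,025 = $802.50. Cost to traveler: $1,777.50. OOP to date $1,777.50. Plan pays $9,000 − $1,777.50 = $7,222.50.
#2 ($4,722): deductible met; 10% of $4,722 = $472.20. Cost to traveler: $472.20. OOP to date $2,249.70. Insurer: $4,722 − $472.20 = $4,249.80.
#3 ($369): 10% coinsurance on $369 = $36.90. Traveler owes $36.90 (running OOP $2,286.60). Plan pays $369 − $36.90 = $332.10.
#4 ($3,165): deductible met; 10% of $3,165 = $316.50. Adding that to $2,286.60 gives $2,603.10, past the $2,425 cap; traveler pays only $2,425 − $2,286.60 = $138.40. Plan pays $3,165 − $138.40 = $3,026.60.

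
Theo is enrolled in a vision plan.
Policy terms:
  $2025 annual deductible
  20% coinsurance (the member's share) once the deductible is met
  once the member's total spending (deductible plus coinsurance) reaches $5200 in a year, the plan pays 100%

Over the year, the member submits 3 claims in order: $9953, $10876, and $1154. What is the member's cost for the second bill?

Bill 1, $9953: deductible takes $2025, $7928 remains; member's 20% is $1585.60. Member owes $3610.60 (running OOP $3610.60).
Bill 2, $10876: deductible already satisfied, so member's share is 20% × $10876 = $2175.20. Adding that to $3610.60 gives $5785.80, past the $5200 cap; member pays only $5200 − $3610.60 = $1589.40.

$1589.40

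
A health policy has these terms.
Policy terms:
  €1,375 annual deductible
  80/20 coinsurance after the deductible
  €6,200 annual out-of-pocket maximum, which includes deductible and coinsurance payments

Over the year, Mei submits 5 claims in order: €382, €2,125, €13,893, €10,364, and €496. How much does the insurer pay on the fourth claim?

€8,544

Claim 1 (€382): fully absorbed by the deductible. Patient pays €382; OOP now €382. Plan pays €382 − €382 = €0.
Claim 2 (€2,125): €993 to deductible, leaving €1,132; coinsurance €1,132 × 20% = €226.40. Patient owes €1,219.40 (running OOP €1,601.40). Insurer: €2,125 − €1,219.40 = €905.60.
Claim 3 (€13,893): deductible met; 20% of €13,893 = €2,778.60. Cost to patient: €2,778.60. OOP to date €4,380. Insurer: €13,893 − €2,778.60 = €11,114.40.
Claim 4 (€10,364): 20% coinsurance on €10,364 = €2,072.80. That would push OOP to €6,452.80, over the €6,200 cap, so patient pays €6,200 − €4,380 = €1,820. Insurer: €10,364 − €1,820 = €8,544.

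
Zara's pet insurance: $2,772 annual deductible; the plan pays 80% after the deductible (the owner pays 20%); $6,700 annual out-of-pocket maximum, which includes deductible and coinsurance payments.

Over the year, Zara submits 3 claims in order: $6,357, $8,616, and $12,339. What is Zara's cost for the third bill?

$1,487.80

#1 ($6,357): $2,772 to deductible, leaving $3,585; 20% of $3,585 = $717. Owner owes $3,489 (running OOP $3,489).
#2 ($8,616): deductible met; 20% of $8,616 = $1,723.20. Owner pays $1,723.20; OOP now $5,212.20.
#3 ($12,339): deductible already satisfied, so owner's share is 20% × $12,339 = $2,467.80. OOP would hit $7,680 > $6,700, so the cap limits the owner to $6,700 − $5,212.20 = $1,487.80.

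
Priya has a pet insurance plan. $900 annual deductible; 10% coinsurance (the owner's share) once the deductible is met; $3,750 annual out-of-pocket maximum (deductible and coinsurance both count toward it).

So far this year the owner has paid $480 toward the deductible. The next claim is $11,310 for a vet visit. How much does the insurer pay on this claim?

Deductible still to meet: $900 − $480 = $420.
The remaining $10,890 (= $11,310 − $420) moves to coinsurance.
10% of $10,890 = $1,089 falls to the owner.
That puts the owner's cost at $420 + $1,089 = $1,509 before any cap.
Year-to-date out-of-pocket becomes $480 + $1,509 = $1,989, still under the $3,750 maximum, so no cap applies.
The plan picks up $11,310 − $1,509 = $9,801.

$9,801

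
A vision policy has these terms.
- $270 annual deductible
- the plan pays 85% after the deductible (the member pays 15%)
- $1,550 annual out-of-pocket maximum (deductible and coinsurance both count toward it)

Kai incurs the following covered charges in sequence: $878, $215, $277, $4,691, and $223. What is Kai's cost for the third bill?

$41.55

Claim 1 ($878): $270 to deductible, leaving $608; coinsurance $608 × 15% = $91.20. Member owes $361.20 (running OOP $361.20).
Claim 2 ($215): deductible met; 15% of $215 = $32.25. Member pays $32.25; OOP now $393.45.
Claim 3 ($277): 15% coinsurance on $277 = $41.55. Member pays $41.55; OOP now $435.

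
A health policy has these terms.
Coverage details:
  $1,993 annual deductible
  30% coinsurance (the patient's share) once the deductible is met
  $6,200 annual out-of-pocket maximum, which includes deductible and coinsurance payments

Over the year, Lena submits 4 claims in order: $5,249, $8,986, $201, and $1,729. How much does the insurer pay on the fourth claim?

$1,254.90

Bill 1, $5,249: deductible takes $1,993, $3,256 remains; patient's 30% is $976.80. Patient pays $2,969.80; OOP now $2,969.80. Plan pays $5,249 − $2,969.80 = $2,279.20.
Bill 2, $8,986: deductible met; 30% of $8,986 = $2,695.80. Cost to patient: $2,695.80. OOP to date $5,665.60. Plan pays $8,986 − $2,695.80 = $6,290.20.
Bill 3, $201: deductible met; 30% of $201 = $60.30. Patient pays $60.30; OOP now $5,725.90. Plan pays $201 − $60.30 = $140.70.
Bill 4, $1,729: deductible met; 30% of $1,729 = $518.70. That would push OOP to $6,244.60, over the $6,200 cap, so patient pays $6,200 − $5,725.90 = $474.10. Insurer: $1,729 − $474.10 = $1,254.90.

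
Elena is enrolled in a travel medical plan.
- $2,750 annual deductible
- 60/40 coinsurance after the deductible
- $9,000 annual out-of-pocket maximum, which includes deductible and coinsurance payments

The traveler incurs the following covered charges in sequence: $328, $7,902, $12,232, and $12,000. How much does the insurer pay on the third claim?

#1 ($328): fully absorbed by the deductible. Traveler owes $328 (running OOP $328). Insurer: $328 − $328 = $0.
#2 ($7,902): $2,422 to deductible, leaving $5,480; coinsurance $5,480 × 40% = $2,192. Cost to traveler: $4,614. OOP to date $4,942. Insurer: $7,902 − $4,614 = $3,288.
#3 ($12,232): deductible already satisfied, so traveler's share is 40% × $12,232 = $4,892.80. That would push OOP to $9,834.80, over the $9,000 cap, so traveler pays $9,000 − $4,942 = $4,058. Plan pays $12,232 − $4,058 = $8,174.

$8,174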